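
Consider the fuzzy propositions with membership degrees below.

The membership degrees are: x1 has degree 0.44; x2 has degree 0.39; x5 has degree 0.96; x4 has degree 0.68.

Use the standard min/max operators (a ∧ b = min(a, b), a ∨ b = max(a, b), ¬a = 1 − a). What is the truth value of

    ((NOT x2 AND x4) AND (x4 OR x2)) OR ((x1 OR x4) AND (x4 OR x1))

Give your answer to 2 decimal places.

0.68

NOT x2 = 1 − 0.39 = 0.61
NOT x2 AND x4 = min(a, b) on (0.61, 0.68) = 0.61
x4 OR x2 = max(a, b) on (0.68, 0.39) = 0.68
(NOT x2 AND x4) AND (x4 OR x2) = min(a, b) on (0.61, 0.68) = 0.61
x1 OR x4 = max(a, b) on (0.44, 0.68) = 0.68
x4 OR x1 = max(a, b) on (0.68, 0.44) = 0.68
(x1 OR x4) AND (x4 OR x1) = min(a, b) on (0.68, 0.68) = 0.68
((NOT x2 AND x4) AND (x4 OR x2)) OR ((x1 OR x4) AND (x4 OR x1)) = max(a, b) on (0.61, 0.68) = 0.68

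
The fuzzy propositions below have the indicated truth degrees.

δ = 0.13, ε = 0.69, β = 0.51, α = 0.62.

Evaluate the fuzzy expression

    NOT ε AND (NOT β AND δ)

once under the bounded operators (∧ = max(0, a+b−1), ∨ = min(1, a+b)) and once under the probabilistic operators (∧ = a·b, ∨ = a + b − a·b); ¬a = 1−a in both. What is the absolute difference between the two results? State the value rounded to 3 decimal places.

Under bounded:
  NOT ε = 1 − 0.69 = 0.31
  NOT β = 1 − 0.51 = 0.49
  NOT β AND δ = max(0, a+b−1) on (0.49, 0.13) = 0.00
  NOT ε AND (NOT β AND δ) = max(0, a+b−1) on (0.31, 0.00) = 0.00
  → value = 0.0000
Under probabilistic:
  NOT ε = 1 − 0.6900 = 0.3100
  NOT β = 1 − 0.5100 = 0.4900
  NOT β AND δ = a·b on (0.4900, 0.1300) = 0.0637
  NOT ε AND (NOT β AND δ) = a·b on (0.3100, 0.0637) = 0.0197
  → value = 0.0197
|0.0000 − 0.0197| = 0.020

0.020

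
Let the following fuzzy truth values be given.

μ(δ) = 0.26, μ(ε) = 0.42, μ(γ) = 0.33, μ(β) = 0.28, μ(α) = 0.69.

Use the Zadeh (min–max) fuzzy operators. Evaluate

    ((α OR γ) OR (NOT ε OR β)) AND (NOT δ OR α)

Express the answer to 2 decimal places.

α OR γ = max(a, b) on (0.69, 0.33) = 0.69
NOT ε = 1 − 0.42 = 0.58
NOT ε OR β = max(a, b) on (0.58, 0.28) = 0.58
(α OR γ) OR (NOT ε OR β) = max(a, b) on (0.69, 0.58) = 0.69
NOT δ = 1 − 0.26 = 0.74
NOT δ OR α = max(a, b) on (0.74, 0.69) = 0.74
((α OR γ) OR (NOT ε OR β)) AND (NOT δ OR α) = min(a, b) on (0.69, 0.74) = 0.69

0.69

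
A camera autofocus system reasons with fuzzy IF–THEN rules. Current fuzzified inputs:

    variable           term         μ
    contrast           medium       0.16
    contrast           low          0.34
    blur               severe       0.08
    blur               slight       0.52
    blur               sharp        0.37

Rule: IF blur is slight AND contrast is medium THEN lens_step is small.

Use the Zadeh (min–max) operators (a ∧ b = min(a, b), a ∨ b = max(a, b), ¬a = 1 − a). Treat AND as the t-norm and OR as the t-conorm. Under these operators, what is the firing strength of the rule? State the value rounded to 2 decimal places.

0.16

firing strength: slight=0.52, medium=0.16; AND[min(a, b)] → w = 0.16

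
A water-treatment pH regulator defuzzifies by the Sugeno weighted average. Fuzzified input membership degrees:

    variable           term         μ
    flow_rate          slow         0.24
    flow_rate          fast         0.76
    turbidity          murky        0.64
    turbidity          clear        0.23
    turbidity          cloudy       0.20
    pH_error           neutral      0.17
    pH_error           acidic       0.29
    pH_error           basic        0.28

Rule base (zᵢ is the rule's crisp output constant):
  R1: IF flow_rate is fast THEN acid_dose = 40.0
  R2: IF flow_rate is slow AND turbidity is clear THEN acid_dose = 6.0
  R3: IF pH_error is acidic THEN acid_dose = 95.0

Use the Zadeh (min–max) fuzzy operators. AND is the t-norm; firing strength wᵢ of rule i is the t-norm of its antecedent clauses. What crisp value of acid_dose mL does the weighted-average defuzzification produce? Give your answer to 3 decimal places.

R1 (z=40.0): fast=0.76 → w = 0.76
R2 (z=6.0): slow=0.24, clear=0.23; AND[min(a, b)] → w = 0.23
R3 (z=95.0): acidic=0.29 → w = 0.29
Weighted average = (0.76·40.0 + 0.23·6.0 + 0.29·95.0) / (0.76 + 0.23 + 0.29)
  = 59.3300 / 1.2800 = 46.352

46.352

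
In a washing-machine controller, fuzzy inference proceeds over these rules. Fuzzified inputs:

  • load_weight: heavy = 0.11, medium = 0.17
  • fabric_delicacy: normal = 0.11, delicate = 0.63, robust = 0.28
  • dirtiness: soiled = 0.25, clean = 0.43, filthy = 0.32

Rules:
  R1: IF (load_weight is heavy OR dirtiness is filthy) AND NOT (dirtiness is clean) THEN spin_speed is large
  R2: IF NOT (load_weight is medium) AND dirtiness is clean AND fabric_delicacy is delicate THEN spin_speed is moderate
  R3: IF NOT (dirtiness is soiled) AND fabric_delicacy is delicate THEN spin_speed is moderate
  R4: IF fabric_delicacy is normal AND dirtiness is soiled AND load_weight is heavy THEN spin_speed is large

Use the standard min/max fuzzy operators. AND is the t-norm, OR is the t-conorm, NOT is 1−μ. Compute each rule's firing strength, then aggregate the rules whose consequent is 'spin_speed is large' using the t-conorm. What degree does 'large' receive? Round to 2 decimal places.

0.32

R1: (heavy=0.11 OR filthy=0.32) = 0.32; AND[min(a, b)] with ¬clean=1−0.43=0.57 → w = 0.32
R2: ¬medium=1−0.17=0.83, clean=0.43, delicate=0.63; AND[min(a, b)] → w = 0.43
R3: ¬soiled=1−0.25=0.75, delicate=0.63; AND[min(a, b)] → w = 0.63
R4: normal=0.11, soiled=0.25, heavy=0.11; AND[min(a, b)] → w = 0.11
Rules with consequent 'large': {R1, R4} → strengths 0.32, 0.11
Aggregate via t-conorm [max(a, b)]: 0.32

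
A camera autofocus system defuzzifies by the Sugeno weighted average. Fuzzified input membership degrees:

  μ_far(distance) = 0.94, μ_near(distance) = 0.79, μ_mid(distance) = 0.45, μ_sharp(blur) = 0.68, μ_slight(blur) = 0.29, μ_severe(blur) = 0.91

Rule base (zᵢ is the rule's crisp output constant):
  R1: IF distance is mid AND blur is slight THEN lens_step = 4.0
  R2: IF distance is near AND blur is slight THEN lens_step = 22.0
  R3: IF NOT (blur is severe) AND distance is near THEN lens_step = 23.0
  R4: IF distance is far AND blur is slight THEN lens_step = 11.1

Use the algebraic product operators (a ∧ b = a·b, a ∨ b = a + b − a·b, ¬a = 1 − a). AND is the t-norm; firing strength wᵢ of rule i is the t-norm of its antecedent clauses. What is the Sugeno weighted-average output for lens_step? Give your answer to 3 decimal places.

R1 (z=4.0): mid=0.45, slight=0.29; AND[a·b] → w = 0.1305
R2 (z=22.0): near=0.79, slight=0.29; AND[a·b] → w = 0.2291
R3 (z=23.0): ¬severe=1−0.91=0.09, near=0.79; AND[a·b] → w = 0.0711
R4 (z=11.1): far=0.94, slight=0.29; AND[a·b] → w = 0.2726
Weighted average = (0.1305·4.0 + 0.2291·22.0 + 0.0711·23.0 + 0.2726·11.1) / (0.1305 + 0.2291 + 0.0711 + 0.2726)
  = 10.2234 / 0.7033 = 14.536

14.536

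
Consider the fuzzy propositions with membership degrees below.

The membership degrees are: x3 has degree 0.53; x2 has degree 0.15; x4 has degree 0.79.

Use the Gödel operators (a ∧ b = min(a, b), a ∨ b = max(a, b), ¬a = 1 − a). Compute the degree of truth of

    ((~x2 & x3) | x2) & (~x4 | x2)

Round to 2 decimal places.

0.21

~x2 = 1 − 0.15 = 0.85
~x2 & x3 = min(a, b) on (0.85, 0.53) = 0.53
(~x2 & x3) | x2 = max(a, b) on (0.53, 0.15) = 0.53
~x4 = 1 − 0.79 = 0.21
~x4 | x2 = max(a, b) on (0.21, 0.15) = 0.21
((~x2 & x3) | x2) & (~x4 | x2) = min(a, b) on (0.53, 0.21) = 0.21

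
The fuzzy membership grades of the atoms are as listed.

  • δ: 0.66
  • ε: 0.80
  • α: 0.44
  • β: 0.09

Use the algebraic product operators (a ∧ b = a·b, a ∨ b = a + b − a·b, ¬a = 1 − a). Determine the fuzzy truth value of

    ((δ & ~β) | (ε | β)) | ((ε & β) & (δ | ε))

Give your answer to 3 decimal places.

0.932

~β = 1 − 0.0900 = 0.9100
δ & ~β = a·b on (0.6600, 0.9100) = 0.6006
ε | β = a + b − a·b on (0.8000, 0.0900) = 0.8180
(δ & ~β) | (ε | β) = a + b − a·b on (0.6006, 0.8180) = 0.9273
ε & β = a·b on (0.8000, 0.0900) = 0.0720
δ | ε = a + b − a·b on (0.6600, 0.8000) = 0.9320
(ε & β) & (δ | ε) = a·b on (0.0720, 0.9320) = 0.0671
((δ & ~β) | (ε | β)) | ((ε & β) & (δ | ε)) = a + b − a·b on (0.9273, 0.0671) = 0.9322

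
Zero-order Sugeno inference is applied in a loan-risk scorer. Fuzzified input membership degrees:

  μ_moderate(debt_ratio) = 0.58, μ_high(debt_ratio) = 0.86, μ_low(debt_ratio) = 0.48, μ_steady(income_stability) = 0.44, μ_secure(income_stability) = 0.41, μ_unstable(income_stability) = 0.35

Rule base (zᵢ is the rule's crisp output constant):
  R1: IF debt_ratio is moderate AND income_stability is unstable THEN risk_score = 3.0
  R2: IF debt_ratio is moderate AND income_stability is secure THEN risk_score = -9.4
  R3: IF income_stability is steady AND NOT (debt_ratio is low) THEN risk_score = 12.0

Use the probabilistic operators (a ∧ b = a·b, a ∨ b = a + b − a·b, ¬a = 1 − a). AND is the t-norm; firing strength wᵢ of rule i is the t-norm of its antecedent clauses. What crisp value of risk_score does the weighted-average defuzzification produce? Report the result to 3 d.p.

R1 (z=3.0): moderate=0.58, unstable=0.35; AND[a·b] → w = 0.2030
R2 (z=-9.4): moderate=0.58, secure=0.41; AND[a·b] → w = 0.2378
R3 (z=12.0): steady=0.44, ¬low=1−0.48=0.52; AND[a·b] → w = 0.2288
Weighted average = (0.2030·3.0 + 0.2378·-9.4 + 0.2288·12.0) / (0.2030 + 0.2378 + 0.2288)
  = 1.1193 / 0.6696 = 1.672

1.672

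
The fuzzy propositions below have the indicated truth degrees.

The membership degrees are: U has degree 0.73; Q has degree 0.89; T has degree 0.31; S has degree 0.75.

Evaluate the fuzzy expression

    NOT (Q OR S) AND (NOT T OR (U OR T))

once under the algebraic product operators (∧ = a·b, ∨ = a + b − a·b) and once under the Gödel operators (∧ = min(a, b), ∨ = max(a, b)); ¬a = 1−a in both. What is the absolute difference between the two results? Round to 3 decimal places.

0.084

Under algebraic product:
  Q OR S = a + b − a·b on (0.8900, 0.7500) = 0.9725
  NOT (Q OR S) = 1 − 0.9725 = 0.0275
  NOT T = 1 − 0.3100 = 0.6900
  U OR T = a + b − a·b on (0.7300, 0.3100) = 0.8137
  NOT T OR (U OR T) = a + b − a·b on (0.6900, 0.8137) = 0.9422
  NOT (Q OR S) AND (NOT T OR (U OR T)) = a·b on (0.0275, 0.9422) = 0.0259
  → value = 0.0259
Under Gödel:
  Q OR S = max(a, b) on (0.89, 0.75) = 0.89
  NOT (Q OR S) = 1 − 0.89 = 0.11
  NOT T = 1 − 0.31 = 0.69
  U OR T = max(a, b) on (0.73, 0.31) = 0.73
  NOT T OR (U OR T) = max(a, b) on (0.69, 0.73) = 0.73
  NOT (Q OR S) AND (NOT T OR (U OR T)) = min(a, b) on (0.11, 0.73) = 0.11
  → value = 0.1100
|0.0259 − 0.1100| = 0.084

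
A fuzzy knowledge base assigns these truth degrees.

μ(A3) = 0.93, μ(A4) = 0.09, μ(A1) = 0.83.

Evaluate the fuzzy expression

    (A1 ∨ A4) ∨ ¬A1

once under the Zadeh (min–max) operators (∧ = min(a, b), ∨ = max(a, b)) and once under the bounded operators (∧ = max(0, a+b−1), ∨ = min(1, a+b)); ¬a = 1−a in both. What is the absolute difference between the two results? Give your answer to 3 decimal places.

0.170

Under Zadeh (min–max):
  A1 ∨ A4 = max(a, b) on (0.83, 0.09) = 0.83
  ¬A1 = 1 − 0.83 = 0.17
  (A1 ∨ A4) ∨ ¬A1 = max(a, b) on (0.83, 0.17) = 0.83
  → value = 0.8300
Under bounded:
  A1 ∨ A4 = min(1, a+b) on (0.83, 0.09) = 0.92
  ¬A1 = 1 − 0.83 = 0.17
  (A1 ∨ A4) ∨ ¬A1 = min(1, a+b) on (0.92, 0.17) = 1.00
  → value = 1.0000
|0.8300 − 1.0000| = 0.170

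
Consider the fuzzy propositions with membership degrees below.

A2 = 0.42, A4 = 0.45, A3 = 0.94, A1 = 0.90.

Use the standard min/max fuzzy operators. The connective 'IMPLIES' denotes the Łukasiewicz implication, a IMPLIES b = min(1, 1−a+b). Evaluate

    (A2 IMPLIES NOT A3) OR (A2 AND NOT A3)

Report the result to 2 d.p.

NOT A3 = 1 − 0.94 = 0.06
A2 IMPLIES NOT A3  [Łukasiewicz: min(1, 1−a+b)] with a=0.42, b=0.06 → 0.64
NOT A3 = 1 − 0.94 = 0.06
A2 AND NOT A3 = min(a, b) on (0.42, 0.06) = 0.06
(A2 IMPLIES NOT A3) OR (A2 AND NOT A3) = max(a, b) on (0.64, 0.06) = 0.64

0.64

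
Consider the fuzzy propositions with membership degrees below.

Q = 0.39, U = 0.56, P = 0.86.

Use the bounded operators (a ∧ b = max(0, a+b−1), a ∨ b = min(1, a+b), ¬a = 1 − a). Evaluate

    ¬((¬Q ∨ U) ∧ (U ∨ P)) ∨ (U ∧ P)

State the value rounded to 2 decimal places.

0.42

¬Q = 1 − 0.39 = 0.61
¬Q ∨ U = min(1, a+b) on (0.61, 0.56) = 1.00
U ∨ P = min(1, a+b) on (0.56, 0.86) = 1.00
(¬Q ∨ U) ∧ (U ∨ P) = max(0, a+b−1) on (1.00, 1.00) = 1.00
¬((¬Q ∨ U) ∧ (U ∨ P)) = 1 − 1.00 = 0.00
U ∧ P = max(0, a+b−1) on (0.56, 0.86) = 0.42
¬((¬Q ∨ U) ∧ (U ∨ P)) ∨ (U ∧ P) = min(1, a+b) on (0.00, 0.42) = 0.42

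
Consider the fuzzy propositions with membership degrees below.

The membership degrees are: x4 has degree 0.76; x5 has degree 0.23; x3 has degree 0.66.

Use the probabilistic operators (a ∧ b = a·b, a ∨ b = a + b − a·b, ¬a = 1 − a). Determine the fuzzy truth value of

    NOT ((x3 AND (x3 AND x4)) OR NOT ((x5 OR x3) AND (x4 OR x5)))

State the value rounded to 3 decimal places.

0.403

x3 AND x4 = a·b on (0.6600, 0.7600) = 0.5016
x3 AND (x3 AND x4) = a·b on (0.6600, 0.5016) = 0.3311
x5 OR x3 = a + b − a·b on (0.2300, 0.6600) = 0.7382
x4 OR x5 = a + b − a·b on (0.7600, 0.2300) = 0.8152
(x5 OR x3) AND (x4 OR x5) = a·b on (0.7382, 0.8152) = 0.6018
NOT ((x5 OR x3) AND (x4 OR x5)) = 1 − 0.6018 = 0.3982
(x3 AND (x3 AND x4)) OR NOT ((x5 OR x3) AND (x4 OR x5)) = a + b − a·b on (0.3311, 0.3982) = 0.5974
NOT ((x3 AND (x3 AND x4)) OR NOT ((x5 OR x3) AND (x4 OR x5))) = 1 − 0.5974 = 0.4026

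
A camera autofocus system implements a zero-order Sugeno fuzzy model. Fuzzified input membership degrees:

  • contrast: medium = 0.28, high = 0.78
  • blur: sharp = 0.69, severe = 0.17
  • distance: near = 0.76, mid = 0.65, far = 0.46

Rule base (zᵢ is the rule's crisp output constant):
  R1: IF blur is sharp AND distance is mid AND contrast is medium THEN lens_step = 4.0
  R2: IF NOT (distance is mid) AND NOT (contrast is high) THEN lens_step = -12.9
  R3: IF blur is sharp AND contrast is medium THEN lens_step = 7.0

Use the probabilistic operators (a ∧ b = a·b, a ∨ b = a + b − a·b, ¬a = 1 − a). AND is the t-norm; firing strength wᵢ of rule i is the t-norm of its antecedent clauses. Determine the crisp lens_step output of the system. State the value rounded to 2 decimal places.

R1 (z=4.0): sharp=0.69, mid=0.65, medium=0.28; AND[a·b] → w = 0.1256
R2 (z=-12.9): ¬mid=1−0.65=0.35, ¬high=1−0.78=0.22; AND[a·b] → w = 0.0770
R3 (z=7.0): sharp=0.69, medium=0.28; AND[a·b] → w = 0.1932
Weighted average = (0.1256·4.0 + 0.0770·-12.9 + 0.1932·7.0) / (0.1256 + 0.0770 + 0.1932)
  = 0.8614 / 0.3958 = 2.18

2.18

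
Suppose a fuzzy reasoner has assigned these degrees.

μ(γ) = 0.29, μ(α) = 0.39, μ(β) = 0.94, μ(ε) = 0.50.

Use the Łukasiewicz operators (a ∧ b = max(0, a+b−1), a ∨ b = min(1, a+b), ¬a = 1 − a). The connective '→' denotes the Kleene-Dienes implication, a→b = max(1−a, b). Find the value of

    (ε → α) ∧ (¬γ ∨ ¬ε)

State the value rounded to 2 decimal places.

ε → α  [Kleene-Dienes: max(1−a, b)] with a=0.50, b=0.39 → 0.50
¬γ = 1 − 0.29 = 0.71
¬ε = 1 − 0.50 = 0.50
¬γ ∨ ¬ε = min(1, a+b) on (0.71, 0.50) = 1.00
(ε → α) ∧ (¬γ ∨ ¬ε) = max(0, a+b−1) on (0.50, 1.00) = 0.50

0.50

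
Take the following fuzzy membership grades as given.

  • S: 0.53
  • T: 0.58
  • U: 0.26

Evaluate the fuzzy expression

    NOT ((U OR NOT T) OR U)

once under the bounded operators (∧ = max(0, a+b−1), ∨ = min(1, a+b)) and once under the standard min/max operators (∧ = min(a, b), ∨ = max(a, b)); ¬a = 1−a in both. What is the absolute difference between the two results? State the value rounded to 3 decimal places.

Under bounded:
  NOT T = 1 − 0.58 = 0.42
  U OR NOT T = min(1, a+b) on (0.26, 0.42) = 0.68
  (U OR NOT T) OR U = min(1, a+b) on (0.68, 0.26) = 0.94
  NOT ((U OR NOT T) OR U) = 1 − 0.94 = 0.06
  → value = 0.0600
Under standard min/max:
  NOT T = 1 − 0.58 = 0.42
  U OR NOT T = max(a, b) on (0.26, 0.42) = 0.42
  (U OR NOT T) OR U = max(a, b) on (0.42, 0.26) = 0.42
  NOT ((U OR NOT T) OR U) = 1 − 0.42 = 0.58
  → value = 0.5800
|0.0600 − 0.5800| = 0.520

0.520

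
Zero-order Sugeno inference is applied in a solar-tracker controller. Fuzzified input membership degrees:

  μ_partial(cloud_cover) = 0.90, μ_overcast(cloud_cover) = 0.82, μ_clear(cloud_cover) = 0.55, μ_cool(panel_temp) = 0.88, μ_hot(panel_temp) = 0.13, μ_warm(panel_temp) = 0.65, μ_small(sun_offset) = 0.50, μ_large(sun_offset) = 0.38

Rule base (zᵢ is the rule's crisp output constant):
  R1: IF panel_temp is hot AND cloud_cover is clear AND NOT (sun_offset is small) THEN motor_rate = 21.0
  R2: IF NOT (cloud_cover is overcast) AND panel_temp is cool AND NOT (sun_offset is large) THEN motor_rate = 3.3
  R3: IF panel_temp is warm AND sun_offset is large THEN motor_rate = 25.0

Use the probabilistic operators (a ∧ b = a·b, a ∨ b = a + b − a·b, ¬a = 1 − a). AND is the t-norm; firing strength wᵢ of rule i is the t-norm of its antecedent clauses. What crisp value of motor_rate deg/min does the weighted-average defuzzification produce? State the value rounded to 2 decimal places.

R1 (z=21.0): hot=0.13, clear=0.55, ¬small=1−0.50=0.50; AND[a·b] → w = 0.0358
R2 (z=3.3): ¬overcast=1−0.82=0.18, cool=0.88, ¬large=1−0.38=0.62; AND[a·b] → w = 0.0982
R3 (z=25.0): warm=0.65, large=0.38; AND[a·b] → w = 0.2470
Weighted average = (0.0358·21.0 + 0.0982·3.3 + 0.2470·25.0) / (0.0358 + 0.0982 + 0.2470)
  = 7.2498 / 0.3810 = 19.03

19.03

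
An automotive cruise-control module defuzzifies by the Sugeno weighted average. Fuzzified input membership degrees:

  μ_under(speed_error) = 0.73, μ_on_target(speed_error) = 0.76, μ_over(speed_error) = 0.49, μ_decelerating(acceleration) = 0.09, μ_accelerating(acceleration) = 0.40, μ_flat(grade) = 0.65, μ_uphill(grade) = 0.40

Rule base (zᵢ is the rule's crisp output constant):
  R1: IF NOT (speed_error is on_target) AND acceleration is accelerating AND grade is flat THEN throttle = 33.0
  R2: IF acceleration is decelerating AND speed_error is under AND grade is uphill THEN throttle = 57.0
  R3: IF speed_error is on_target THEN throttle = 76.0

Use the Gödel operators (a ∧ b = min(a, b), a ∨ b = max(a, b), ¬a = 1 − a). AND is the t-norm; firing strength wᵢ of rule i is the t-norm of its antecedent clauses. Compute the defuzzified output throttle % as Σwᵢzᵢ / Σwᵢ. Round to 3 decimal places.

64.963

R1 (z=33.0): ¬on_target=1−0.76=0.24, accelerating=0.40, flat=0.65; AND[min(a, b)] → w = 0.24
R2 (z=57.0): decelerating=0.09, under=0.73, uphill=0.40; AND[min(a, b)] → w = 0.09
R3 (z=76.0): on_target=0.76 → w = 0.76
Weighted average = (0.24·33.0 + 0.09·57.0 + 0.76·76.0) / (0.24 + 0.09 + 0.76)
  = 70.8100 / 1.0900 = 64.963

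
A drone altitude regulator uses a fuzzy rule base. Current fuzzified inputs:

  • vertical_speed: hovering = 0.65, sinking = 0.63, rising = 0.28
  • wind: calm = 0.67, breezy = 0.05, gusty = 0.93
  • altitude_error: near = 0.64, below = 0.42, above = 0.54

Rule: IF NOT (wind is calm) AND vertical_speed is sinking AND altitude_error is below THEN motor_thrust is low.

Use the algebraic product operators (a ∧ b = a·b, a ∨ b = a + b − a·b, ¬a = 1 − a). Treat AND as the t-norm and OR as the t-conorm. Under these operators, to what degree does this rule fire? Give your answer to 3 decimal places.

0.087

firing strength: ¬calm=1−0.67=0.33, sinking=0.63, below=0.42; AND[a·b] → w = 0.0873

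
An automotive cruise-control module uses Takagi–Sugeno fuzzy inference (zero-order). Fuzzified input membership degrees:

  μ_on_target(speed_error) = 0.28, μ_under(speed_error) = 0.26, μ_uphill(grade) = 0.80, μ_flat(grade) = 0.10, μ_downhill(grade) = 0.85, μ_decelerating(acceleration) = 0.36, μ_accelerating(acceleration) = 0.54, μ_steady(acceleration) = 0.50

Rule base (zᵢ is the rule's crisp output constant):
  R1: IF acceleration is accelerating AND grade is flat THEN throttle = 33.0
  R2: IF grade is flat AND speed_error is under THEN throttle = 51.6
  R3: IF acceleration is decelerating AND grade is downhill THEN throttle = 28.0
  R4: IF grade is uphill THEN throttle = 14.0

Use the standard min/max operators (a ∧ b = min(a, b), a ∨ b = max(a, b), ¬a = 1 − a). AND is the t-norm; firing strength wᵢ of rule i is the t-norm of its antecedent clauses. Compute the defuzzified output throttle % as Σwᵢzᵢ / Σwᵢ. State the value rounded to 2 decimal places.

R1 (z=33.0): accelerating=0.54, flat=0.10; AND[min(a, b)] → w = 0.10
R2 (z=51.6): flat=0.10, under=0.26; AND[min(a, b)] → w = 0.10
R3 (z=28.0): decelerating=0.36, downhill=0.85; AND[min(a, b)] → w = 0.36
R4 (z=14.0): uphill=0.80 → w = 0.80
Weighted average = (0.10·33.0 + 0.10·51.6 + 0.36·28.0 + 0.80·14.0) / (0.10 + 0.10 + 0.36 + 0.80)
  = 29.7400 / 1.3600 = 21.87

21.87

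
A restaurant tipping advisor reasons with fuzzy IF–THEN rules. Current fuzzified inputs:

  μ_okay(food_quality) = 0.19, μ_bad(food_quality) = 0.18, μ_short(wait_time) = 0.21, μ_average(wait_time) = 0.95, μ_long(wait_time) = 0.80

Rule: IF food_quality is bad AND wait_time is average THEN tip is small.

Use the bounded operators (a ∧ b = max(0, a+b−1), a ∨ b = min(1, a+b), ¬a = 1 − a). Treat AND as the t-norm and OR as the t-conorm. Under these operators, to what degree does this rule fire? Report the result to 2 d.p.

firing strength: bad=0.18, average=0.95; AND[max(0, a+b−1)] → w = 0.13

0.13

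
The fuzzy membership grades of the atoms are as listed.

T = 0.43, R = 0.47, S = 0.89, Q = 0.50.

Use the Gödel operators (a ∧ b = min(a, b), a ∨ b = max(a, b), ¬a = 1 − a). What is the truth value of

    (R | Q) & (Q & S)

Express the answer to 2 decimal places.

0.50

R | Q = max(a, b) on (0.47, 0.50) = 0.50
Q & S = min(a, b) on (0.50, 0.89) = 0.50
(R | Q) & (Q & S) = min(a, b) on (0.50, 0.50) = 0.50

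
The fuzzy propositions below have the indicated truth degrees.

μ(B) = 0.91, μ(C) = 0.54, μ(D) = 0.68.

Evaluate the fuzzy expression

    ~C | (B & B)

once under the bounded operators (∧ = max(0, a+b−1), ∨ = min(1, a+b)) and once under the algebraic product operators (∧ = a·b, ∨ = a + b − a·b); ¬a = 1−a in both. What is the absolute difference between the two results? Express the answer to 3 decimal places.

Under bounded:
  ~C = 1 − 0.54 = 0.46
  B & B = max(0, a+b−1) on (0.91, 0.91) = 0.82
  ~C | (B & B) = min(1, a+b) on (0.46, 0.82) = 1.00
  → value = 1.0000
Under algebraic product:
  ~C = 1 − 0.5400 = 0.4600
  B & B = a·b on (0.9100, 0.9100) = 0.8281
  ~C | (B & B) = a + b − a·b on (0.4600, 0.8281) = 0.9072
  → value = 0.9072
|1.0000 − 0.9072| = 0.093

0.093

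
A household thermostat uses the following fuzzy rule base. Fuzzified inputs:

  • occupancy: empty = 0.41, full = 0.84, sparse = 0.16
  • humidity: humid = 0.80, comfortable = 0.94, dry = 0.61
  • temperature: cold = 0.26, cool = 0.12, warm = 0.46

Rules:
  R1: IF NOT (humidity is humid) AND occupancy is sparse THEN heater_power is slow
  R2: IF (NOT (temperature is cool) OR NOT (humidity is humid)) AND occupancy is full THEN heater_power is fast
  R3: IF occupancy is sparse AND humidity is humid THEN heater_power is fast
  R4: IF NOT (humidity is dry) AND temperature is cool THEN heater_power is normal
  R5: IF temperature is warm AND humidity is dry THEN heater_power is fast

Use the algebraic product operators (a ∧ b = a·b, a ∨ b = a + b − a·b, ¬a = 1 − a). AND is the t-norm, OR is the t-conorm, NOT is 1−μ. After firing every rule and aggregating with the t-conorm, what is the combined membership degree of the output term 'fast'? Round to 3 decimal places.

0.849

R1: ¬humid=1−0.80=0.20, sparse=0.16; AND[a·b] → w = 0.0320
R2: (¬cool=1−0.12=0.88 OR ¬humid=1−0.80=0.20) = 0.9040; AND[a·b] with full=0.84 → w = 0.7594
R3: sparse=0.16, humid=0.80; AND[a·b] → w = 0.1280
R4: ¬dry=1−0.61=0.39, cool=0.12; AND[a·b] → w = 0.0468
R5: warm=0.46, dry=0.61; AND[a·b] → w = 0.2806
Rules with consequent 'fast': {R2, R3, R5} → strengths 0.7594, 0.1280, 0.2806
Aggregate via t-conorm [a + b − a·b]: 0.8490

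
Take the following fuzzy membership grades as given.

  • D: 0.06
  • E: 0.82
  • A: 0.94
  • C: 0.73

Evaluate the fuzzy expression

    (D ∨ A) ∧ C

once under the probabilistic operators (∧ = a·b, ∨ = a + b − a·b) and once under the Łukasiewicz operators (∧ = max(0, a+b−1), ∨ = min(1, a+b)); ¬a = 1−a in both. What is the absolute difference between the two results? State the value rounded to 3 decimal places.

0.041

Under probabilistic:
  D ∨ A = a + b − a·b on (0.0600, 0.9400) = 0.9436
  (D ∨ A) ∧ C = a·b on (0.9436, 0.7300) = 0.6888
  → value = 0.6888
Under Łukasiewicz:
  D ∨ A = min(1, a+b) on (0.06, 0.94) = 1.00
  (D ∨ A) ∧ C = max(0, a+b−1) on (1.00, 0.73) = 0.73
  → value = 0.7300
|0.6888 − 0.7300| = 0.041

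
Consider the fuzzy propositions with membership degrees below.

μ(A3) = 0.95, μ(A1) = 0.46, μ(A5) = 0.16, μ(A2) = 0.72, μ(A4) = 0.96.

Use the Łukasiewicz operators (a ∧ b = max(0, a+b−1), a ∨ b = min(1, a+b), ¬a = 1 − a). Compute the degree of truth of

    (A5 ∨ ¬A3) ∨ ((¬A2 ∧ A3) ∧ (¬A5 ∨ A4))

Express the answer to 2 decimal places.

0.44

¬A3 = 1 − 0.95 = 0.05
A5 ∨ ¬A3 = min(1, a+b) on (0.16, 0.05) = 0.21
¬A2 = 1 − 0.72 = 0.28
¬A2 ∧ A3 = max(0, a+b−1) on (0.28, 0.95) = 0.23
¬A5 = 1 − 0.16 = 0.84
¬A5 ∨ A4 = min(1, a+b) on (0.84, 0.96) = 1.00
(¬A2 ∧ A3) ∧ (¬A5 ∨ A4) = max(0, a+b−1) on (0.23, 1.00) = 0.23
(A5 ∨ ¬A3) ∨ ((¬A2 ∧ A3) ∧ (¬A5 ∨ A4)) = min(1, a+b) on (0.21, 0.23) = 0.44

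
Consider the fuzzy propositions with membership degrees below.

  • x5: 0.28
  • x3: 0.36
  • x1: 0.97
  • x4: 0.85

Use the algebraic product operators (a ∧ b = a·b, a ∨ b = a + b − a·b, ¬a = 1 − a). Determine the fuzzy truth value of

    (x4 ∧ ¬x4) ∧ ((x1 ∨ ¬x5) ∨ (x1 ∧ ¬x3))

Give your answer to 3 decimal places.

0.127

¬x4 = 1 − 0.8500 = 0.1500
x4 ∧ ¬x4 = a·b on (0.8500, 0.1500) = 0.1275
¬x5 = 1 − 0.2800 = 0.7200
x1 ∨ ¬x5 = a + b − a·b on (0.9700, 0.7200) = 0.9916
¬x3 = 1 − 0.3600 = 0.6400
x1 ∧ ¬x3 = a·b on (0.9700, 0.6400) = 0.6208
(x1 ∨ ¬x5) ∨ (x1 ∧ ¬x3) = a + b − a·b on (0.9916, 0.6208) = 0.9968
(x4 ∧ ¬x4) ∧ ((x1 ∨ ¬x5) ∨ (x1 ∧ ¬x3)) = a·b on (0.1275, 0.9968) = 0.1271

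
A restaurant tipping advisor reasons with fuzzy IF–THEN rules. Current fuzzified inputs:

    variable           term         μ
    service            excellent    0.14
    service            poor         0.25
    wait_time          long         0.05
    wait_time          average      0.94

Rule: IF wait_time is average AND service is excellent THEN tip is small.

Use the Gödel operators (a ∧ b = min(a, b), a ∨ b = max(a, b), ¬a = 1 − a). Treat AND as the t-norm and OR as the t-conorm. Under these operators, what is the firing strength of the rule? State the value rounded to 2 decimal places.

0.14

firing strength: average=0.94, excellent=0.14; AND[min(a, b)] → w = 0.14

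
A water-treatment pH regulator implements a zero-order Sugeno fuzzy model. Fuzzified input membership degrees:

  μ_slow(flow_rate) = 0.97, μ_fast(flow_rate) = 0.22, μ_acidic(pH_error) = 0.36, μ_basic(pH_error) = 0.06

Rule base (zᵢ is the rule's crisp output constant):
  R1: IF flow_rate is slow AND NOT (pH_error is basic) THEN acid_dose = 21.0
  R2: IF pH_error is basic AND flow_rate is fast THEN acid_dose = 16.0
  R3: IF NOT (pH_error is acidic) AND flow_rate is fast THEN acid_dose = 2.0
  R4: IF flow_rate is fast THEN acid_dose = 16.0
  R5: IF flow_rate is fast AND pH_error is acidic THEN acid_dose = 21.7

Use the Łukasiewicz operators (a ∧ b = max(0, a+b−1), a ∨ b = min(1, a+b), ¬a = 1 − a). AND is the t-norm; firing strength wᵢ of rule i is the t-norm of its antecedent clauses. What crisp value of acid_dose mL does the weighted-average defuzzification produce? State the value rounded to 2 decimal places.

20.03

R1 (z=21.0): slow=0.97, ¬basic=1−0.06=0.94; AND[max(0, a+b−1)] → w = 0.91
R2 (z=16.0): basic=0.06, fast=0.22; AND[max(0, a+b−1)] → w = 0.00
R3 (z=2.0): ¬acidic=1−0.36=0.64, fast=0.22; AND[max(0, a+b−1)] → w = 0.00
R4 (z=16.0): fast=0.22 → w = 0.22
R5 (z=21.7): fast=0.22, acidic=0.36; AND[max(0, a+b−1)] → w = 0.00
Weighted average = (0.91·21.0 + 0.00·16.0 + 0.00·2.0 + 0.22·16.0 + 0.00·21.7) / (0.91 + 0.00 + 0.00 + 0.22 + 0.00)
  = 22.6300 / 1.1300 = 20.03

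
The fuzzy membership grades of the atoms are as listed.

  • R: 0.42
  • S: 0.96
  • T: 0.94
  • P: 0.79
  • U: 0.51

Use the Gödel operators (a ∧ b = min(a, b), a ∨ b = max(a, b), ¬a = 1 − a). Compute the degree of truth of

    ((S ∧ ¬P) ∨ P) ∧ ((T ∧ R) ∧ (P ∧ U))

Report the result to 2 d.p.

0.42

¬P = 1 − 0.79 = 0.21
S ∧ ¬P = min(a, b) on (0.96, 0.21) = 0.21
(S ∧ ¬P) ∨ P = max(a, b) on (0.21, 0.79) = 0.79
T ∧ R = min(a, b) on (0.94, 0.42) = 0.42
P ∧ U = min(a, b) on (0.79, 0.51) = 0.51
(T ∧ R) ∧ (P ∧ U) = min(a, b) on (0.42, 0.51) = 0.42
((S ∧ ¬P) ∨ P) ∧ ((T ∧ R) ∧ (P ∧ U)) = min(a, b) on (0.79, 0.42) = 0.42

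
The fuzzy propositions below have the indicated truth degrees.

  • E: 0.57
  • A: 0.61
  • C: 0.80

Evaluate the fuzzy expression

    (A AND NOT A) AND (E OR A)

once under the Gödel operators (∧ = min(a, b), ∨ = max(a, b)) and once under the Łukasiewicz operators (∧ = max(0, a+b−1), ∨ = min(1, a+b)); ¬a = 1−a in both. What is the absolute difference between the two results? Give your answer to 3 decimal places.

Under Gödel:
  NOT A = 1 − 0.61 = 0.39
  A AND NOT A = min(a, b) on (0.61, 0.39) = 0.39
  E OR A = max(a, b) on (0.57, 0.61) = 0.61
  (A AND NOT A) AND (E OR A) = min(a, b) on (0.39, 0.61) = 0.39
  → value = 0.3900
Under Łukasiewicz:
  NOT A = 1 − 0.61 = 0.39
  A AND NOT A = max(0, a+b−1) on (0.61, 0.39) = 0.00
  E OR A = min(1, a+b) on (0.57, 0.61) = 1.00
  (A AND NOT A) AND (E OR A) = max(0, a+b−1) on (0.00, 1.00) = 0.00
  → value = 0.0000
|0.3900 − 0.0000| = 0.390

0.390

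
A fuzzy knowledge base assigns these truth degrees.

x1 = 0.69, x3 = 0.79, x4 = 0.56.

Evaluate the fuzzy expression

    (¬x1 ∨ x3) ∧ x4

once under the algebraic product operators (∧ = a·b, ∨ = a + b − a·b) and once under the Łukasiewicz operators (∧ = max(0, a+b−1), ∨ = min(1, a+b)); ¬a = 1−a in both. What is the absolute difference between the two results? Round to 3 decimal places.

0.081

Under algebraic product:
  ¬x1 = 1 − 0.6900 = 0.3100
  ¬x1 ∨ x3 = a + b − a·b on (0.3100, 0.7900) = 0.8551
  (¬x1 ∨ x3) ∧ x4 = a·b on (0.8551, 0.5600) = 0.4789
  → value = 0.4789
Under Łukasiewicz:
  ¬x1 = 1 − 0.69 = 0.31
  ¬x1 ∨ x3 = min(1, a+b) on (0.31, 0.79) = 1.00
  (¬x1 ∨ x3) ∧ x4 = max(0, a+b−1) on (1.00, 0.56) = 0.56
  → value = 0.5600
|0.4789 − 0.5600| = 0.081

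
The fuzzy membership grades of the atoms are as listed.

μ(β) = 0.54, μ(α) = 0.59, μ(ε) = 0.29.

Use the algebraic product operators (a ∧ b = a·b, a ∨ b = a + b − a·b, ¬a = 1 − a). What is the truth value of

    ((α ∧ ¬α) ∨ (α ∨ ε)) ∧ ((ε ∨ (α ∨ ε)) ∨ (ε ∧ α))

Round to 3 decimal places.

¬α = 1 − 0.5900 = 0.4100
α ∧ ¬α = a·b on (0.5900, 0.4100) = 0.2419
α ∨ ε = a + b − a·b on (0.5900, 0.2900) = 0.7089
(α ∧ ¬α) ∨ (α ∨ ε) = a + b − a·b on (0.2419, 0.7089) = 0.7793
α ∨ ε = a + b − a·b on (0.5900, 0.2900) = 0.7089
ε ∨ (α ∨ ε) = a + b − a·b on (0.2900, 0.7089) = 0.7933
ε ∧ α = a·b on (0.2900, 0.5900) = 0.1711
(ε ∨ (α ∨ ε)) ∨ (ε ∧ α) = a + b − a·b on (0.7933, 0.1711) = 0.8287
((α ∧ ¬α) ∨ (α ∨ ε)) ∧ ((ε ∨ (α ∨ ε)) ∨ (ε ∧ α)) = a·b on (0.7793, 0.8287) = 0.6458

0.646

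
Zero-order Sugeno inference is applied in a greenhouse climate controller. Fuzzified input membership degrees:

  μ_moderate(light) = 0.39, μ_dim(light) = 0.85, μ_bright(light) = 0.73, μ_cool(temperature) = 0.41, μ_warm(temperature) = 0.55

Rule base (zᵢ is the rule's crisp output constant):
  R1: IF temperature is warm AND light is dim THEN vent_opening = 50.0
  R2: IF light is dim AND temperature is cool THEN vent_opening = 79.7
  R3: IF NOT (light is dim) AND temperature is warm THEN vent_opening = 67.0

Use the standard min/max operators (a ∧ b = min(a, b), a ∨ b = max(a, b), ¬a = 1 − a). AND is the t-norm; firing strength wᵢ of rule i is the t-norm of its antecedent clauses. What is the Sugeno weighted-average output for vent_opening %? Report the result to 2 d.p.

R1 (z=50.0): warm=0.55, dim=0.85; AND[min(a, b)] → w = 0.55
R2 (z=79.7): dim=0.85, cool=0.41; AND[min(a, b)] → w = 0.41
R3 (z=67.0): ¬dim=1−0.85=0.15, warm=0.55; AND[min(a, b)] → w = 0.15
Weighted average = (0.55·50.0 + 0.41·79.7 + 0.15·67.0) / (0.55 + 0.41 + 0.15)
  = 70.2270 / 1.1100 = 63.27

63.27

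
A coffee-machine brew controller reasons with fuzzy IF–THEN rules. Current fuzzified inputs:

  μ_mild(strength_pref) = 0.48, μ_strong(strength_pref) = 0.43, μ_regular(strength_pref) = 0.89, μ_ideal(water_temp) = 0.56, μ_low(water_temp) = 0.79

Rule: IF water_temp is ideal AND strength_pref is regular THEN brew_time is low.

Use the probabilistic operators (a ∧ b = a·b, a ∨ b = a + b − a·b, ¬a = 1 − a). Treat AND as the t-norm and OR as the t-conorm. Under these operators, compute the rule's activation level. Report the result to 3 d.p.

0.498

firing strength: ideal=0.56, regular=0.89; AND[a·b] → w = 0.4984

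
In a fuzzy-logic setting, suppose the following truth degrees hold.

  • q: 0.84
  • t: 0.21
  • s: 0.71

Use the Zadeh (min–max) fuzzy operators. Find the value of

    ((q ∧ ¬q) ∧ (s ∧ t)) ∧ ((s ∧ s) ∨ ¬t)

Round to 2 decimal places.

0.16

¬q = 1 − 0.84 = 0.16
q ∧ ¬q = min(a, b) on (0.84, 0.16) = 0.16
s ∧ t = min(a, b) on (0.71, 0.21) = 0.21
(q ∧ ¬q) ∧ (s ∧ t) = min(a, b) on (0.16, 0.21) = 0.16
s ∧ s = min(a, b) on (0.71, 0.71) = 0.71
¬t = 1 − 0.21 = 0.79
(s ∧ s) ∨ ¬t = max(a, b) on (0.71, 0.79) = 0.79
((q ∧ ¬q) ∧ (s ∧ t)) ∧ ((s ∧ s) ∨ ¬t) = min(a, b) on (0.16, 0.79) = 0.16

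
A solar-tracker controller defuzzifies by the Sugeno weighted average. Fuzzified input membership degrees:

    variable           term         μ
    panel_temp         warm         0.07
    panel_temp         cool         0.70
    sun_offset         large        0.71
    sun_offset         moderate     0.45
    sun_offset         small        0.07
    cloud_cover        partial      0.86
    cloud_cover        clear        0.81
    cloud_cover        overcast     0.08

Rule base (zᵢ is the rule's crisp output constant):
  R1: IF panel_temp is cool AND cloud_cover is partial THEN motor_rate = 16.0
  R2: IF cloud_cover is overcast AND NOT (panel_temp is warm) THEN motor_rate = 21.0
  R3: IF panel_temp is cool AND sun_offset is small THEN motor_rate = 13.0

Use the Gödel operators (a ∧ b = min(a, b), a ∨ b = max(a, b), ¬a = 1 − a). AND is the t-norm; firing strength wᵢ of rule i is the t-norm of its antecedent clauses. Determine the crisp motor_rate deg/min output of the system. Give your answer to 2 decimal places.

R1 (z=16.0): cool=0.70, partial=0.86; AND[min(a, b)] → w = 0.70
R2 (z=21.0): overcast=0.08, ¬warm=1−0.07=0.93; AND[min(a, b)] → w = 0.08
R3 (z=13.0): cool=0.70, small=0.07; AND[min(a, b)] → w = 0.07
Weighted average = (0.70·16.0 + 0.08·21.0 + 0.07·13.0) / (0.70 + 0.08 + 0.07)
  = 13.7900 / 0.8500 = 16.22

16.22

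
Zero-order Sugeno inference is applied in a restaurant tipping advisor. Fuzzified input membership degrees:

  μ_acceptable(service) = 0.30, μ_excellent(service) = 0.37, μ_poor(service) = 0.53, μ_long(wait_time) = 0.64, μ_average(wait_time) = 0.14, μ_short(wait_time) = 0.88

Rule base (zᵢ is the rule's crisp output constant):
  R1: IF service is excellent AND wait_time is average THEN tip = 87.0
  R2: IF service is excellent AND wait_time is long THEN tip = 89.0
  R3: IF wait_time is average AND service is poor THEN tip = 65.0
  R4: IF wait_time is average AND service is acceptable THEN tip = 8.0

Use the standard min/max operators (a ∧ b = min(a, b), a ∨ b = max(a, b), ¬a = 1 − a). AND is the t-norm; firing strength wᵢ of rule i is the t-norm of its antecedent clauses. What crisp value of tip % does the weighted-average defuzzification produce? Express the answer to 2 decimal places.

R1 (z=87.0): excellent=0.37, average=0.14; AND[min(a, b)] → w = 0.14
R2 (z=89.0): excellent=0.37, long=0.64; AND[min(a, b)] → w = 0.37
R3 (z=65.0): average=0.14, poor=0.53; AND[min(a, b)] → w = 0.14
R4 (z=8.0): average=0.14, acceptable=0.30; AND[min(a, b)] → w = 0.14
Weighted average = (0.14·87.0 + 0.37·89.0 + 0.14·65.0 + 0.14·8.0) / (0.14 + 0.37 + 0.14 + 0.14)
  = 55.3300 / 0.7900 = 70.04

70.04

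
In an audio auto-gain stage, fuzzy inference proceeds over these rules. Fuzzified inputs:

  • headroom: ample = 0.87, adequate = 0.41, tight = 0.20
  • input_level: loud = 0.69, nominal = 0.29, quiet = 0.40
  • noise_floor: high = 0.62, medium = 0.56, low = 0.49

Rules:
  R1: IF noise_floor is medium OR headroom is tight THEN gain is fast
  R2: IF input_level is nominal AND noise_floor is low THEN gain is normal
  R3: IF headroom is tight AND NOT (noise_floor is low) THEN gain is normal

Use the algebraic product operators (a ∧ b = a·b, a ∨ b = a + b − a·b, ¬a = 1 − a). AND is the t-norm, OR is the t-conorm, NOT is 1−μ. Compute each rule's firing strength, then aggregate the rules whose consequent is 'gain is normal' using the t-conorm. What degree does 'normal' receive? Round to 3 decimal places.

0.230

R1: medium=0.56, tight=0.20; OR[a + b − a·b] → w = 0.6480
R2: nominal=0.29, low=0.49; AND[a·b] → w = 0.1421
R3: tight=0.20, ¬low=1−0.49=0.51; AND[a·b] → w = 0.1020
Rules with consequent 'normal': {R2, R3} → strengths 0.1421, 0.1020
Aggregate via t-conorm [a + b − a·b]: 0.2296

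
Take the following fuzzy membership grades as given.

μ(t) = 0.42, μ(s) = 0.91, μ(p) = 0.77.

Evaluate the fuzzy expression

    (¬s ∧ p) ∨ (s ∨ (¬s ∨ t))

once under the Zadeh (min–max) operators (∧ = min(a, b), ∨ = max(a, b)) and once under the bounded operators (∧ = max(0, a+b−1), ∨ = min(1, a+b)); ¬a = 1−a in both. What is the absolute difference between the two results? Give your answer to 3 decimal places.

0.090

Under Zadeh (min–max):
  ¬s = 1 − 0.91 = 0.09
  ¬s ∧ p = min(a, b) on (0.09, 0.77) = 0.09
  ¬s = 1 − 0.91 = 0.09
  ¬s ∨ t = max(a, b) on (0.09, 0.42) = 0.42
  s ∨ (¬s ∨ t) = max(a, b) on (0.91, 0.42) = 0.91
  (¬s ∧ p) ∨ (s ∨ (¬s ∨ t)) = max(a, b) on (0.09, 0.91) = 0.91
  → value = 0.9100
Under bounded:
  ¬s = 1 − 0.91 = 0.09
  ¬s ∧ p = max(0, a+b−1) on (0.09, 0.77) = 0.00
  ¬s = 1 − 0.91 = 0.09
  ¬s ∨ t = min(1, a+b) on (0.09, 0.42) = 0.51
  s ∨ (¬s ∨ t) = min(1, a+b) on (0.91, 0.51) = 1.00
  (¬s ∧ p) ∨ (s ∨ (¬s ∨ t)) = min(1, a+b) on (0.00, 1.00) = 1.00
  → value = 1.0000
|0.9100 − 1.0000| = 0.090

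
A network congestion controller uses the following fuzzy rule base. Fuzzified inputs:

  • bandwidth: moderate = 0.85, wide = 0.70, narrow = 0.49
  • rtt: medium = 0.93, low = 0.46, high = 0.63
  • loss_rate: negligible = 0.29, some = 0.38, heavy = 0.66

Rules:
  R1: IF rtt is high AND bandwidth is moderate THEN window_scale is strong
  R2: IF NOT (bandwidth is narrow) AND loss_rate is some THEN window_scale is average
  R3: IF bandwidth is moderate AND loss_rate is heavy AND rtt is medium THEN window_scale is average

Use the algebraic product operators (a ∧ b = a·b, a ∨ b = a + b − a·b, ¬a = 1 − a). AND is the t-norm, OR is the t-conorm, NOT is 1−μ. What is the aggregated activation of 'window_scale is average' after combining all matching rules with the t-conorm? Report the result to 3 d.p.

0.614

R1: high=0.63, moderate=0.85; AND[a·b] → w = 0.5355
R2: ¬narrow=1−0.49=0.51, some=0.38; AND[a·b] → w = 0.1938
R3: moderate=0.85, heavy=0.66, medium=0.93; AND[a·b] → w = 0.5217
Rules with consequent 'average': {R2, R3} → strengths 0.1938, 0.5217
Aggregate via t-conorm [a + b − a·b]: 0.6144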